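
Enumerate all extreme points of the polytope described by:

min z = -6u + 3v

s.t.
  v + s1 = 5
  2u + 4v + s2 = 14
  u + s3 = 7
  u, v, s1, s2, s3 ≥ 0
Each vertex is the intersection of two constraint boundaries that also satisfies all remaining constraints:
  u = 0 and v = 0 → (0, 0)
  2u + 4v = 14 and u = 7 → (7, 0)
  2u + 4v = 14 and u = 0 → (0, 3.5)

Vertices: (0, 0), (7, 0), (0, 3.5)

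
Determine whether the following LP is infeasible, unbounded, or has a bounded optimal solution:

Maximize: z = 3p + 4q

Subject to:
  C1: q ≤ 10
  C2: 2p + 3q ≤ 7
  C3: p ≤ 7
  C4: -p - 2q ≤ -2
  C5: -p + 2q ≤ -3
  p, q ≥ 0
The point (3.5, 0) satisfies every constraint, so the LP is feasible; the constraints give p ≤ 7 and q ≤ 10, which with p, q ≥ 0 keep the feasible region inside a bounded box. A feasible, bounded LP attains a finite optimum at a vertex.

Evaluating z = 3p + 4q at each vertex:
  (3, 0): z = 9
  (3.5, 0): z = 10.5
  (3.286, 0.1429): z = 10.43

Feasible with finite optimum z* = 10.5 at (3.5, 0).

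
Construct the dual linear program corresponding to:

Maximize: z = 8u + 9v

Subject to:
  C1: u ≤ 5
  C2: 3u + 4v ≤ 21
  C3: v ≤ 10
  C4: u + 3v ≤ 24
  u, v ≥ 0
Minimize: z = 5y1 + 21y2 + 10y3 + 24y4

Subject to:
  C1: -y1 - 3y2 - y4 ≤ -8
  C2: -4y2 - y3 - 3y4 ≤ -9
  y1, y2, y3, y4 ≥ 0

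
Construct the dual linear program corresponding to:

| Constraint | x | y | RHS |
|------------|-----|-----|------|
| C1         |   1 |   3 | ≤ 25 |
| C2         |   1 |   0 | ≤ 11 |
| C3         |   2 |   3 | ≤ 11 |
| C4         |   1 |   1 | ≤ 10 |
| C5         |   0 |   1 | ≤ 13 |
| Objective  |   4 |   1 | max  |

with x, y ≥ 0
Minimize: z = 25y1 + 11y2 + 11y3 + 10y4 + 13y5

Subject to:
  C1: -y1 - y2 - 2y3 - y4 ≤ -4
  C2: -3y1 - 3y3 - y4 - y5 ≤ -1
  y1, y2, y3, y4, y5 ≥ 0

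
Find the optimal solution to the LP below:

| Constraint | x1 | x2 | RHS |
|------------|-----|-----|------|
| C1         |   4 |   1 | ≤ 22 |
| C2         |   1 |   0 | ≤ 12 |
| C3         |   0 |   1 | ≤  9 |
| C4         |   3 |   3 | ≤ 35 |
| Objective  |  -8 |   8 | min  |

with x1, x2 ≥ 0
x1 = 5.5, x2 = 0, z = -44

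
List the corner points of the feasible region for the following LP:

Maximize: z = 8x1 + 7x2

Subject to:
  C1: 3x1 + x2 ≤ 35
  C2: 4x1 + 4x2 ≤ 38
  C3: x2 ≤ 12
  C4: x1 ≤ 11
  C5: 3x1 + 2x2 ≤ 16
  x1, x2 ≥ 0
Each vertex is the intersection of two constraint boundaries that also satisfies all remaining constraints:
  x1 = 0 and x2 = 0 → (0, 0)
  3x1 + 2x2 = 16 and x2 = 0 → (5.333, 0)
  3x1 + 2x2 = 16 and x1 = 0 → (0, 8)

Vertices: (0, 0), (5.333, 0), (0, 8)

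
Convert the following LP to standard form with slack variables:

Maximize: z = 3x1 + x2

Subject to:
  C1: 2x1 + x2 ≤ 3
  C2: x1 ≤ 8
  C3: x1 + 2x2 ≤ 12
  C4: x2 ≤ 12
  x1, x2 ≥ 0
max z = 3x1 + x2

s.t.
  2x1 + x2 + s1 = 3
  x1 + s2 = 8
  x1 + 2x2 + s3 = 12
  x2 + s4 = 12
  x1, x2, s1, s2, s3, s4 ≥ 0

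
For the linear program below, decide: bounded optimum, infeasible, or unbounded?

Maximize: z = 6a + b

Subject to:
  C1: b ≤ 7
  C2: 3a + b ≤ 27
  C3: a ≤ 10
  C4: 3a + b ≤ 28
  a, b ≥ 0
The point (9, 0) satisfies every constraint, so the LP is feasible; the constraints give a ≤ 10 and b ≤ 7, which with a, b ≥ 0 keep the feasible region inside a bounded box. A feasible, bounded LP attains a finite optimum at a vertex.

Evaluating z = 6a + b at each vertex:
  (0, 0): z = 0
  (9, 0): z = 54
  (6.667, 7): z = 47
  (0, 7): z = 7

Feasible with finite optimum z* = 54 at (9, 0).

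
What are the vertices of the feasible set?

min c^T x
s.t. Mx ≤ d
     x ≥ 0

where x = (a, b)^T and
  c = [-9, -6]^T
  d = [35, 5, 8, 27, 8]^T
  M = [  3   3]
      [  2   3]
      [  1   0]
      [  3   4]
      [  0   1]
Each vertex is the intersection of two constraint boundaries that also satisfies all remaining constraints:
  a = 0 and b = 0 → (0, 0)
  2a + 3b = 5 and b = 0 → (2.5, 0)
  2a + 3b = 5 and a = 0 → (0, 1.667)

Vertices: (0, 0), (2.5, 0), (0, 1.667)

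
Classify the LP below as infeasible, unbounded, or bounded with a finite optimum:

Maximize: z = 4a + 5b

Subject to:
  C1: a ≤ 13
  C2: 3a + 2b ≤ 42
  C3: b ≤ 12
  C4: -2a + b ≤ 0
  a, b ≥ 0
The point (6, 12) satisfies every constraint, so the LP is feasible; the constraints give a ≤ 13 and b ≤ 12, which with a, b ≥ 0 keep the feasible region inside a bounded box. A feasible, bounded LP attains a finite optimum at a vertex.

Evaluating z = 4a + 5b at each vertex:
  (0, 0): z = 0
  (13, 0): z = 52
  (13, 1.5): z = 59.5
  (6, 12): z = 84

Bounded optimum: z* = 84 at (6, 12).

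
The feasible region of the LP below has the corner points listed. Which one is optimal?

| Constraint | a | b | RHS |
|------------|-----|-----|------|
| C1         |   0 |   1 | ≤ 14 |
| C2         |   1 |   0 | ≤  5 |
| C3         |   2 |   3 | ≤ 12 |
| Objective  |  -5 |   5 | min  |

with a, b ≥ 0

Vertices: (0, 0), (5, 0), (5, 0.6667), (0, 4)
(5, 0) with z = -25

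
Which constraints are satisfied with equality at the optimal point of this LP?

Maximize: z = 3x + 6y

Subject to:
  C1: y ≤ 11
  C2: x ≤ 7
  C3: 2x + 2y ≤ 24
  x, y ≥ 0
Optimal: x = 1, y = 11
Slack at optimum:
  C1: slack = 0 (binding)
  C2: slack = 6
  C3: slack = 0 (binding)
  x ≥ 0: x = 1
  y ≥ 0: y = 11
Binding constraints: C1, C3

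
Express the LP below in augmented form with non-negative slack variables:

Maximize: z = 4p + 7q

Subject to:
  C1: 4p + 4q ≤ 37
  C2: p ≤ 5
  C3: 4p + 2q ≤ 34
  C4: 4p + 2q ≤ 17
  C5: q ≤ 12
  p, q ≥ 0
max z = 4p + 7q

s.t.
  4p + 4q + s1 = 37
  p + s2 = 5
  4p + 2q + s3 = 34
  4p + 2q + s4 = 17
  q + s5 = 12
  p, q, s1, s2, s3, s4, s5 ≥ 0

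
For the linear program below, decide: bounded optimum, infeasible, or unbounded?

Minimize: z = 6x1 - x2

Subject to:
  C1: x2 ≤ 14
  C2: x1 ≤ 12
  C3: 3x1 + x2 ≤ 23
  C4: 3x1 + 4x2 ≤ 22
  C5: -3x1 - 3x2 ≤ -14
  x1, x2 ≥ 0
The point (0, 5.5) satisfies every constraint, so the LP is feasible; the constraints give x1 ≤ 12 and x2 ≤ 14, which with x1, x2 ≥ 0 keep the feasible region inside a bounded box. A feasible, bounded LP attains a finite optimum at a vertex.

The LP has an optimal solution: (0, 5.5) with z = -5.5.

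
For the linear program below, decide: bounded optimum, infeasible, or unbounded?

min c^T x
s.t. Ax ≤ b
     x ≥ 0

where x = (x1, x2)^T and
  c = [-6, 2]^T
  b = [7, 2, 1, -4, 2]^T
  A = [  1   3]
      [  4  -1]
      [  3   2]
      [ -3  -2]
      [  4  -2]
One constraint requires 3x1 + 2x2 ≤ 1, while the constraint -3x1 - 2x2 ≤ -4 is equivalent to 3x1 + 2x2 ≥ 4. Together they would need 4 ≤ 3x1 + 2x2 ≤ 1, which is impossible since 4 > 1. No point satisfies all constraints.

Infeasible: no point satisfies all constraints simultaneously.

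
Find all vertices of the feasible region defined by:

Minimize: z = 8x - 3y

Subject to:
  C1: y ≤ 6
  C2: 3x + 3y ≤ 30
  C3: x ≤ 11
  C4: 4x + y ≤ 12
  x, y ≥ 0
Each vertex is the intersection of two constraint boundaries that also satisfies all remaining constraints:
  x = 0 and y = 0 → (0, 0)
  4x + y = 12 and y = 0 → (3, 0)
  y = 6 and 4x + y = 12 → (1.5, 6)
  y = 6 and x = 0 → (0, 6)

Vertices: (0, 0), (3, 0), (1.5, 6), (0, 6)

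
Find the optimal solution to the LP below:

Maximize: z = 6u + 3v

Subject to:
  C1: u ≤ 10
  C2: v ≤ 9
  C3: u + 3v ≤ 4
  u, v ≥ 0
Each vertex is the intersection of two constraint boundaries that also satisfies all remaining constraints:
  u = 0 and v = 0 → (0, 0)
  u + 3v = 4 and v = 0 → (4, 0)
  u + 3v = 4 and u = 0 → (0, 1.333)

Evaluating z = 6u + 3v at each vertex:
  (0, 0): z = 0
  (4, 0): z = 24
  (0, 1.333): z = 4

The maximum is at (4, 0) with z = 24.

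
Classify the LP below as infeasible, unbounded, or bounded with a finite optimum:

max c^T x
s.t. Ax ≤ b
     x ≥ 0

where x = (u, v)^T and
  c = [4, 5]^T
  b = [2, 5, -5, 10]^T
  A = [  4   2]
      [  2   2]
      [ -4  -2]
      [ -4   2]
One constraint requires 4u + 2v ≤ 2, while the constraint -4u - 2v ≤ -5 is equivalent to 4u + 2v ≥ 5. Together they would need 5 ≤ 4u + 2v ≤ 2, which is impossible since 5 > 2. No point satisfies all constraints.

The feasible region is empty; the LP is infeasible.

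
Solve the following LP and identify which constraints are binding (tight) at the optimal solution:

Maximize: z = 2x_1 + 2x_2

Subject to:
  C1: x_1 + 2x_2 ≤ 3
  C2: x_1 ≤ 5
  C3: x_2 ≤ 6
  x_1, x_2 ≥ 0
Optimal: x_1 = 3, x_2 = 0
Binding: C1, x_2 ≥ 0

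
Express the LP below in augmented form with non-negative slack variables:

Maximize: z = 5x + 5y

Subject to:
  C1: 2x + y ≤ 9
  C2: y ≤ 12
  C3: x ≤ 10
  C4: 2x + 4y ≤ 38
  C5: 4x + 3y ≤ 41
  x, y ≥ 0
max z = 5x + 5y

s.t.
  2x + y + s1 = 9
  y + s2 = 12
  x + s3 = 10
  2x + 4y + s4 = 38
  4x + 3y + s5 = 41
  x, y, s1, s2, s3, s4, s5 ≥ 0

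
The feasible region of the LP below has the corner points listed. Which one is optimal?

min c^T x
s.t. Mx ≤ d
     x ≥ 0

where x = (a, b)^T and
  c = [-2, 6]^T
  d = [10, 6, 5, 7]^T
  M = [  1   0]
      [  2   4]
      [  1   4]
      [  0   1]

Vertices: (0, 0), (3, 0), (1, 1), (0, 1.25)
(3, 0) with z = -6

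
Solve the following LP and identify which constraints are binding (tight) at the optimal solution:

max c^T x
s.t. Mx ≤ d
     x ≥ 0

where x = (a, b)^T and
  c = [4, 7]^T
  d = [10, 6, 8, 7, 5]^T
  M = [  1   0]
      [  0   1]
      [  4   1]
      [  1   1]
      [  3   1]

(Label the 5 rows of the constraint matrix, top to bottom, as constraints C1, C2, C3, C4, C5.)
Optimal: a = 0, b = 5
Binding: C5, a ≥ 0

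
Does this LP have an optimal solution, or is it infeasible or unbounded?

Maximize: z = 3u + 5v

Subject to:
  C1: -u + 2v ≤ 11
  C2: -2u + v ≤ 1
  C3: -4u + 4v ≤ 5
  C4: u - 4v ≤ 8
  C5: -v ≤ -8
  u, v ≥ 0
Feasible point: (7, 8) satisfies every constraint, so the LP is feasible.
Direction d = (2, 1): for each constraint row a, a·d ≤ 0 —
  (-1)(2) + (2)(1) = 0 ≤ 0
  (-2)(2) + (1)(1) = -3 ≤ 0
  (-4)(2) + (4)(1) = -4 ≤ 0
  (1)(2) + (-4)(1) = -2 ≤ 0
  (0)(2) + (-1)(1) = -1 ≤ 0
and d ≥ 0, so (7, 8) + t·d stays feasible for every t ≥ 0. Along this ray z = 3u + 5v changes by 11 per unit t, so z → +∞.

Unbounded: there is a feasible ray along which z → +∞.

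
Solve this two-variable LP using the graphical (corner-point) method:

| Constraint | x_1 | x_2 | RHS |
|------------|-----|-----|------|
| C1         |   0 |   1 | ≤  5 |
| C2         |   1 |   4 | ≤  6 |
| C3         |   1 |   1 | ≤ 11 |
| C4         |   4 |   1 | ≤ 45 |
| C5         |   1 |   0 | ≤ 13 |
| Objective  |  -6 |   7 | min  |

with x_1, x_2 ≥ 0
Each vertex is the intersection of two constraint boundaries that also satisfies all remaining constraints:
  x_1 = 0 and x_2 = 0 → (0, 0)
  x_1 + 4x_2 = 6 and x_2 = 0 → (6, 0)
  x_1 + 4x_2 = 6 and x_1 = 0 → (0, 1.5)

Evaluating z = -6x_1 + 7x_2 at each vertex:
  (0, 0): z = 0
  (6, 0): z = -36
  (0, 1.5): z = 10.5

The minimum is at (6, 0) with z = -36.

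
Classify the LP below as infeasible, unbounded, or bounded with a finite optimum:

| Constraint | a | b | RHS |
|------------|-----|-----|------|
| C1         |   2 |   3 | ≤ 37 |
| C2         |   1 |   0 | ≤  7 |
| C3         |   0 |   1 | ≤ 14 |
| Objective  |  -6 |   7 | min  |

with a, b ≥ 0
The point (7, 0) satisfies every constraint, so the LP is feasible; the constraints give a ≤ 7 and b ≤ 14, which with a, b ≥ 0 keep the feasible region inside a bounded box. A feasible, bounded LP attains a finite optimum at a vertex.

Evaluating z = -6a + 7b at each vertex:
  (0, 0): z = 0
  (7, 0): z = -42
  (7, 7.667): z = 11.67
  (0, 12.33): z = 86.33

The LP has an optimal solution: (7, 0) with z = -42.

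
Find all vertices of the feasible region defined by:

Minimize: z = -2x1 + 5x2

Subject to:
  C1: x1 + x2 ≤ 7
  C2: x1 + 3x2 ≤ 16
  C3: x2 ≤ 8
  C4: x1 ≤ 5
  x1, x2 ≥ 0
Each vertex is the intersection of two constraint boundaries that also satisfies all remaining constraints:
  x1 = 0 and x2 = 0 → (0, 0)
  x1 = 5 and x2 = 0 → (5, 0)
  x1 + x2 = 7 and x1 = 5 → (5, 2)
  x1 + x2 = 7 and x1 + 3x2 = 16 → (2.5, 4.5)
  x1 + 3x2 = 16 and x1 = 0 → (0, 5.333)

Vertices: (0, 0), (5, 0), (5, 2), (2.5, 4.5), (0, 5.333)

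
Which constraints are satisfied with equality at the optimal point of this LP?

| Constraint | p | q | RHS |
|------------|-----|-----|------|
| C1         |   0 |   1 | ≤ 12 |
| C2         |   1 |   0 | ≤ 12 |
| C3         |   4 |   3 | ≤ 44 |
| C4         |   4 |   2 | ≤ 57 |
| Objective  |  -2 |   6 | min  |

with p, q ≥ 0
Optimal: p = 11, q = 0
Binding: C3, q ≥ 0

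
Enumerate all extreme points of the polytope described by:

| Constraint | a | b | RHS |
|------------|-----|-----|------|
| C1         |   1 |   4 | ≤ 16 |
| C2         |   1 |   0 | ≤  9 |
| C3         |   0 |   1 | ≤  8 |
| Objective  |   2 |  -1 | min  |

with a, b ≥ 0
Each vertex is the intersection of two constraint boundaries that also satisfies all remaining constraints:
  a = 0 and b = 0 → (0, 0)
  a = 9 and b = 0 → (9, 0)
  a + 4b = 16 and a = 9 → (9, 1.75)
  a + 4b = 16 and a = 0 → (0, 4)

Vertices: (0, 0), (9, 0), (9, 1.75), (0, 4)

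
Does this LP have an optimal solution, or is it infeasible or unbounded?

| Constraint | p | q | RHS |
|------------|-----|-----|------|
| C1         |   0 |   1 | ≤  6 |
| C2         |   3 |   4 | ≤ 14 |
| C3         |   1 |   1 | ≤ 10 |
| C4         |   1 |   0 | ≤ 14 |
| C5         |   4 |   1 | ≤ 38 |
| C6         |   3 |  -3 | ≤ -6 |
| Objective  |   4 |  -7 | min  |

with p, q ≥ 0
The point (0, 3.5) satisfies every constraint, so the LP is feasible; the constraints give p ≤ 14 and q ≤ 6, which with p, q ≥ 0 keep the feasible region inside a bounded box. A feasible, bounded LP attains a finite optimum at a vertex.

Evaluating z = 4p - 7q at each vertex:
  (0, 2): z = -14
  (0.8571, 2.857): z = -16.57
  (0, 3.5): z = -24.5

Bounded optimum: z* = -24.5 at (0, 3.5).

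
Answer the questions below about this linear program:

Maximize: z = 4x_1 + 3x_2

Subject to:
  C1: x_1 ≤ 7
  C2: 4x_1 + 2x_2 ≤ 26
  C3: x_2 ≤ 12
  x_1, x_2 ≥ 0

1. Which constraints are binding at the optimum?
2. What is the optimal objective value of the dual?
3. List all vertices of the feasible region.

1. C2, C3
2. 38 (by strong duality, equal to the primal optimum)
3. (0, 0), (6.5, 0), (0.5, 12), (0, 12)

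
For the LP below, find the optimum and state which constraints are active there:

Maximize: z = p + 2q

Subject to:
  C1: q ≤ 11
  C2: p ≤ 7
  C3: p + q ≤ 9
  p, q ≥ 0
Optimal: p = 0, q = 9
Slack at optimum:
  C1: slack = 2
  C2: slack = 7
  C3: slack = 0 (binding)
  p ≥ 0: p = 0 (binding)
  q ≥ 0: q = 9
Binding constraints: C3, p ≥ 0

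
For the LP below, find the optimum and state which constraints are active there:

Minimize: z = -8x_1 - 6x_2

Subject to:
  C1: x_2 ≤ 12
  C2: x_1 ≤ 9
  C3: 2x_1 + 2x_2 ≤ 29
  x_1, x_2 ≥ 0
Optimal: x_1 = 9, x_2 = 5.5
Slack at optimum:
  C1: slack = 6.5
  C2: slack = 0 (binding)
  C3: slack = 0 (binding)
  x_1 ≥ 0: x_1 = 9
  x_2 ≥ 0: x_2 = 5.5
Binding constraints: C2, C3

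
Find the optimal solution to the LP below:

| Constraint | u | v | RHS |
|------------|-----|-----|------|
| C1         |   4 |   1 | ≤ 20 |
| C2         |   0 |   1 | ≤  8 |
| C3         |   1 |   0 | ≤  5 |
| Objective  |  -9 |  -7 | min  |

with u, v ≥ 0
u = 3, v = 8, z = -83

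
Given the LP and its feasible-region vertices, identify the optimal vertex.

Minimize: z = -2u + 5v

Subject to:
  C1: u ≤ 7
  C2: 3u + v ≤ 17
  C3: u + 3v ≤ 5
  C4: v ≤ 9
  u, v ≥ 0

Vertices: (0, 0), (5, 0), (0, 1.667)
Evaluating z = -2u + 5v at each vertex:
  (0, 0): z = 0
  (5, 0): z = -10
  (0, 1.667): z = 8.333

The smallest value is z = -10, attained at (5, 0).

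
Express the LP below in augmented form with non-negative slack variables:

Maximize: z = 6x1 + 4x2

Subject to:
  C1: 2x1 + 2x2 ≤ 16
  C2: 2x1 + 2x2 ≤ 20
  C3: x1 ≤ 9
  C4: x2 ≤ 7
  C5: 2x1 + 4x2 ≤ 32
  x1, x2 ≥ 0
max z = 6x1 + 4x2

s.t.
  2x1 + 2x2 + s1 = 16
  2x1 + 2x2 + s2 = 20
  x1 + s3 = 9
  x2 + s4 = 7
  2x1 + 4x2 + s5 = 32
  x1, x2, s1, s2, s3, s4, s5 ≥ 0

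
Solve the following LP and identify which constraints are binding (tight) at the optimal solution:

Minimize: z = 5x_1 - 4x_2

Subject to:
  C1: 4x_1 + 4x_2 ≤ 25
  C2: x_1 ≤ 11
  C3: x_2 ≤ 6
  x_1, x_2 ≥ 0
Optimal: x_1 = 0, x_2 = 6
Binding: C3, x_1 ≥ 0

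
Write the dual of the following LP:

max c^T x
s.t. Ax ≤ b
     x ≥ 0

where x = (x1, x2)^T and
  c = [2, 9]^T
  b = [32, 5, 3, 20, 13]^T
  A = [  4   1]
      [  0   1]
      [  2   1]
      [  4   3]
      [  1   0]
Minimize: z = 32y1 + 5y2 + 3y3 + 20y4 + 13y5

Subject to:
  C1: -4y1 - 2y3 - 4y4 - y5 ≤ -2
  C2: -y1 - y2 - y3 - 3y4 ≤ -9
  y1, y2, y3, y4, y5 ≥ 0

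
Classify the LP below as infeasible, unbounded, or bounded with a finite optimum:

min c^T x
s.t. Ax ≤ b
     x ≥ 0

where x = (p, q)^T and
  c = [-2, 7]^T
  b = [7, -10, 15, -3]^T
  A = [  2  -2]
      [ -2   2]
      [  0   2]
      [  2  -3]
One constraint requires 2p - 2q ≤ 7, while the constraint -2p + 2q ≤ -10 is equivalent to 2p - 2q ≥ 10. Together they would need 10 ≤ 2p - 2q ≤ 7, which is impossible since 10 > 7. No point satisfies all constraints.

The feasible region is empty; the LP is infeasible.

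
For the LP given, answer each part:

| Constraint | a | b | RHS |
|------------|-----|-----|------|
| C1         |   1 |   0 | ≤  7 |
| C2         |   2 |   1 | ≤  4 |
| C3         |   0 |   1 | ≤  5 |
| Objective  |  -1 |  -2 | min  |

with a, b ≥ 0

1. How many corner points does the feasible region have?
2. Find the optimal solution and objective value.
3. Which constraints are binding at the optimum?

1. 3
2. a = 0, b = 4, z = -8
3. C2, a ≥ 0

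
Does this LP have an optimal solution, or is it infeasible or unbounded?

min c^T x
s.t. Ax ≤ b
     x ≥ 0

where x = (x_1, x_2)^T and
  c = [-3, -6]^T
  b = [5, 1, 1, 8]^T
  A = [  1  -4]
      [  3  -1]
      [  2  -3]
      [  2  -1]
Feasible point: (0, 0) satisfies every constraint, so the LP is feasible.
Direction d = (0, 1): for each constraint row a, a·d ≤ 0 —
  (1)(0) + (-4)(1) = -4 ≤ 0
  (3)(0) + (-1)(1) = -1 ≤ 0
  (2)(0) + (-3)(1) = -3 ≤ 0
  (2)(0) + (-1)(1) = -1 ≤ 0
and d ≥ 0, so (0, 0) + t·d stays feasible for every t ≥ 0. Along this ray z = -3x_1 - 6x_2 changes by -6 per unit t, so z → −∞.

Unbounded — the objective can decrease without bound over the feasible region.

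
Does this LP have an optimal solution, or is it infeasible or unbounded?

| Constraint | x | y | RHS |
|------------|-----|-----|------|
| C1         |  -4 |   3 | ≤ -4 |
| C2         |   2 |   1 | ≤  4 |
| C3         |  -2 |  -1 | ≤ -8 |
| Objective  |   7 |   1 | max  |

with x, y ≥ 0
C2 requires 2x + y ≤ 4, while C3 (-2x - y ≤ -8) is equivalent to 2x + y ≥ 8. Together they would need 8 ≤ 2x + y ≤ 4, which is impossible since 8 > 4. No point satisfies all constraints.

Infeasible: no point satisfies all constraints simultaneously.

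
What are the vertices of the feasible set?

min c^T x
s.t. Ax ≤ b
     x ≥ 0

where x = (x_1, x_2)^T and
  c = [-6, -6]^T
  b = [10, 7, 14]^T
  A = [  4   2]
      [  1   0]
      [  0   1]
Each vertex is the intersection of two constraint boundaries that also satisfies all remaining constraints:
  x_1 = 0 and x_2 = 0 → (0, 0)
  4x_1 + 2x_2 = 10 and x_2 = 0 → (2.5, 0)
  4x_1 + 2x_2 = 10 and x_1 = 0 → (0, 5)

Vertices: (0, 0), (2.5, 0), (0, 5)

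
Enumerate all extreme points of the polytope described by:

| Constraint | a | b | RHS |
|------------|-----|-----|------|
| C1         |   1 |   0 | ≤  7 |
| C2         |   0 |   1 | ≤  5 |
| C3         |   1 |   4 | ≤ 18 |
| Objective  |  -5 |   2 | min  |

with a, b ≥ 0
Each vertex is the intersection of two constraint boundaries that also satisfies all remaining constraints:
  a = 0 and b = 0 → (0, 0)
  a = 7 and b = 0 → (7, 0)
  a = 7 and a + 4b = 18 → (7, 2.75)
  a + 4b = 18 and a = 0 → (0, 4.5)

Vertices: (0, 0), (7, 0), (7, 2.75), (0, 4.5)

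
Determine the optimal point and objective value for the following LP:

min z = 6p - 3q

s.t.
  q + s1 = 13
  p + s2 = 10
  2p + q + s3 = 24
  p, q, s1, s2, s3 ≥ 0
Each vertex is the intersection of two constraint boundaries that also satisfies all remaining constraints:
  p = 0 and q = 0 → (0, 0)
  p = 10 and q = 0 → (10, 0)
  p = 10 and 2p + q = 24 → (10, 4)
  q = 13 and 2p + q = 24 → (5.5, 13)
  q = 13 and p = 0 → (0, 13)

Evaluating z = 6p - 3q at each vertex:
  (0, 0): z = 0
  (10, 0): z = 60
  (10, 4): z = 48
  (5.5, 13): z = -6
  (0, 13): z = -39

The minimum is at (0, 13) with z = -39.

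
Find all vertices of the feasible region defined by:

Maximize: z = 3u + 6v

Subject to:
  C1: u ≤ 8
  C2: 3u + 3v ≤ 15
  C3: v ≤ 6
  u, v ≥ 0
Each vertex is the intersection of two constraint boundaries that also satisfies all remaining constraints:
  u = 0 and v = 0 → (0, 0)
  3u + 3v = 15 and v = 0 → (5, 0)
  3u + 3v = 15 and u = 0 → (0, 5)

Vertices: (0, 0), (5, 0), (0, 5)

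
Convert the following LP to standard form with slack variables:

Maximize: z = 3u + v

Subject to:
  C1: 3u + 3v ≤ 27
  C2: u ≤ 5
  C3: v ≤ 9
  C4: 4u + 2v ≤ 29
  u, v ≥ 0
max z = 3u + v

s.t.
  3u + 3v + s1 = 27
  u + s2 = 5
  v + s3 = 9
  4u + 2v + s4 = 29
  u, v, s1, s2, s3, s4 ≥ 0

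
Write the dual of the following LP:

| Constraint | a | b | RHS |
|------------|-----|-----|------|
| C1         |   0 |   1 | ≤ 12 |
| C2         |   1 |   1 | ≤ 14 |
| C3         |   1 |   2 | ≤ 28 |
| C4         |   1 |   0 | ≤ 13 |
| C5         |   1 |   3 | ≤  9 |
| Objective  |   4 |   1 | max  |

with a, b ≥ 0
Minimize: z = 12y1 + 14y2 + 28y3 + 13y4 + 9y5

Subject to:
  C1: -y2 - y3 - y4 - y5 ≤ -4
  C2: -y1 - y2 - 2y3 - 3y5 ≤ -1
  y1, y2, y3, y4, y5 ≥ 0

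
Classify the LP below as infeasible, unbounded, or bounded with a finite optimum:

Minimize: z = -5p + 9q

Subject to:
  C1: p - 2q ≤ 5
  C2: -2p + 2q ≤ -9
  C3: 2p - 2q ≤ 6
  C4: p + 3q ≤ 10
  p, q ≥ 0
C3 requires 2p - 2q ≤ 6, while C2 (-2p + 2q ≤ -9) is equivalent to 2p - 2q ≥ 9. Together they would need 9 ≤ 2p - 2q ≤ 6, which is impossible since 9 > 6. No point satisfies all constraints.

Infeasible: no point satisfies all constraints simultaneously.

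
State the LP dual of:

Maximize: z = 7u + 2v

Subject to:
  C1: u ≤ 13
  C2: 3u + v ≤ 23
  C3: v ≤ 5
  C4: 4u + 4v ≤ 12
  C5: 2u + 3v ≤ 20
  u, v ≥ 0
Minimize: z = 13y1 + 23y2 + 5y3 + 12y4 + 20y5

Subject to:
  C1: -y1 - 3y2 - 4y4 - 2y5 ≤ -7
  C2: -y2 - y3 - 4y4 - 3y5 ≤ -2
  y1, y2, y3, y4, y5 ≥ 0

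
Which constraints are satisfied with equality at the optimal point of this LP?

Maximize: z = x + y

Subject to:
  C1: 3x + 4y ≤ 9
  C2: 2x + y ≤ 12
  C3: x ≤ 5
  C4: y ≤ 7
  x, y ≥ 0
Optimal: x = 3, y = 0
Slack at optimum:
  C1: slack = 0 (binding)
  C2: slack = 6
  C3: slack = 2
  C4: slack = 7
  x ≥ 0: x = 3
  y ≥ 0: y = 0 (binding)
Binding constraints: C1, y ≥ 0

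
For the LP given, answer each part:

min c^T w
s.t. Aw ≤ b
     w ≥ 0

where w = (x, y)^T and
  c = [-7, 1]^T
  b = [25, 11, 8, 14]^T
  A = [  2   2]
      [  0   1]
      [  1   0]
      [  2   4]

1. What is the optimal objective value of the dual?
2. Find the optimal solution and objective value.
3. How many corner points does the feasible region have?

1. -49 (by strong duality, equal to the primal optimum)
2. x = 7, y = 0, z = -49
3. 3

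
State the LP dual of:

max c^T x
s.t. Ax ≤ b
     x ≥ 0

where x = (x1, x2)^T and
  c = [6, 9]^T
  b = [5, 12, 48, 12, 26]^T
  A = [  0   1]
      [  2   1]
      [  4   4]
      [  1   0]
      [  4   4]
Minimize: z = 5y1 + 12y2 + 48y3 + 12y4 + 26y5

Subject to:
  C1: -2y2 - 4y3 - y4 - 4y5 ≤ -6
  C2: -y1 - y2 - 4y3 - 4y5 ≤ -9
  y1, y2, y3, y4, y5 ≥ 0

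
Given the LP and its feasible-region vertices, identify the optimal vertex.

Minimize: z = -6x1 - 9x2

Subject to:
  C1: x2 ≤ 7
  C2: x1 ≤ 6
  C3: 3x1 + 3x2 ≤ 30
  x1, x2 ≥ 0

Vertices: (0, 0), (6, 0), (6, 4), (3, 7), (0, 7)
Evaluating z = -6x1 - 9x2 at each vertex:
  (0, 0): z = 0
  (6, 0): z = -36
  (6, 4): z = -72
  (3, 7): z = -81
  (0, 7): z = -63

The smallest value is z = -81, attained at (3, 7).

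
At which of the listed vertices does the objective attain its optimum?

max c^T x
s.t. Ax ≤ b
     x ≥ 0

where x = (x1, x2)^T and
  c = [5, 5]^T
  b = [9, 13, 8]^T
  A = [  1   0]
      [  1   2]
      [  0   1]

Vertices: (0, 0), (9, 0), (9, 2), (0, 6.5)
Evaluating z = 5x1 + 5x2 at each vertex:
  (0, 0): z = 0
  (9, 0): z = 45
  (9, 2): z = 55
  (0, 6.5): z = 32.5

The largest value is z = 55, attained at (9, 2).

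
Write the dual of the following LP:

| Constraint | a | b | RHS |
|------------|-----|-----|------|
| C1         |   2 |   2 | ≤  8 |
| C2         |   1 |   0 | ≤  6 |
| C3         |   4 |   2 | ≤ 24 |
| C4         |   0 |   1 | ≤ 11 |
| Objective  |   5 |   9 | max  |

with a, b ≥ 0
Minimize: z = 8y1 + 6y2 + 24y3 + 11y4

Subject to:
  C1: -2y1 - y2 - 4y3 ≤ -5
  C2: -2y1 - 2y3 - y4 ≤ -9
  y1, y2, y3, y4 ≥ 0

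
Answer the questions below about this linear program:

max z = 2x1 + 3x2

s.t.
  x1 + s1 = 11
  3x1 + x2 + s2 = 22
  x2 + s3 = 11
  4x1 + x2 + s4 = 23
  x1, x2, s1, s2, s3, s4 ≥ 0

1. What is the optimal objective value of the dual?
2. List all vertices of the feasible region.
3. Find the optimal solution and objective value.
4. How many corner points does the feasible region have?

1. 39 (by strong duality, equal to the primal optimum)
2. (0, 0), (5.75, 0), (3, 11), (0, 11)
3. x1 = 3, x2 = 11, z = 39
4. 4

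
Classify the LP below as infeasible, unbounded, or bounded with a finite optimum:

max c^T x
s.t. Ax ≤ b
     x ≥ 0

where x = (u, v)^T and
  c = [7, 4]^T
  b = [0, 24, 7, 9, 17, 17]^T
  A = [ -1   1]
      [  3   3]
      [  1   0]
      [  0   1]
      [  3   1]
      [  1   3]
The point (4.5, 3.5) satisfies every constraint, so the LP is feasible; the constraints give u ≤ 7 and v ≤ 9, which with u, v ≥ 0 keep the feasible region inside a bounded box. A feasible, bounded LP attains a finite optimum at a vertex.

Evaluating z = 7u + 4v at each vertex:
  (0, 0): z = 0
  (5.667, 0): z = 39.67
  (4.5, 3.5): z = 45.5
  (4, 4): z = 44

The LP has an optimal solution: (4.5, 3.5) with z = 45.5.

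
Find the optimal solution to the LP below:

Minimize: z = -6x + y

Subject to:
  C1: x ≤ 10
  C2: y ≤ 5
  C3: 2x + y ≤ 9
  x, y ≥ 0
Each vertex is the intersection of two constraint boundaries that also satisfies all remaining constraints:
  x = 0 and y = 0 → (0, 0)
  2x + y = 9 and y = 0 → (4.5, 0)
  y = 5 and 2x + y = 9 → (2, 5)
  y = 5 and x = 0 → (0, 5)

Evaluating z = -6x + y at each vertex:
  (0, 0): z = 0
  (4.5, 0): z = -27
  (2, 5): z = -7
  (0, 5): z = 5

The minimum is at (4.5, 0) with z = -27.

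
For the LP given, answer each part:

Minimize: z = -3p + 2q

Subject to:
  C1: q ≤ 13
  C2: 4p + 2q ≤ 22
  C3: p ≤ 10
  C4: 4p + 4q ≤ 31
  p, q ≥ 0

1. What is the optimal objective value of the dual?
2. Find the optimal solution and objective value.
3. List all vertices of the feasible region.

1. -16.5 (by strong duality, equal to the primal optimum)
2. p = 5.5, q = 0, z = -16.5
3. (0, 0), (5.5, 0), (3.25, 4.5), (0, 7.75)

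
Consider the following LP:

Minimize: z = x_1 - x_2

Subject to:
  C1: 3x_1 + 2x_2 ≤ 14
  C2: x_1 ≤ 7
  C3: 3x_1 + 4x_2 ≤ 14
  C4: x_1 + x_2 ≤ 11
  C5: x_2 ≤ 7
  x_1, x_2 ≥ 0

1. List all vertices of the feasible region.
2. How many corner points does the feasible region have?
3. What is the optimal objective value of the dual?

1. (0, 0), (4.667, 0), (0, 3.5)
2. 3
3. -3.5 (by strong duality, equal to the primal optimum)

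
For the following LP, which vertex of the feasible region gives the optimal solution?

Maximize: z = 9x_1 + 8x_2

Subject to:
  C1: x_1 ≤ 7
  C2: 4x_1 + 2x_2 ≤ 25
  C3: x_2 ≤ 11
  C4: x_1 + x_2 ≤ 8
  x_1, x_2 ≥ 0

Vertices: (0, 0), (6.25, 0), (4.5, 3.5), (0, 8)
Evaluating z = 9x_1 + 8x_2 at each vertex:
  (0, 0): z = 0
  (6.25, 0): z = 56.25
  (4.5, 3.5): z = 68.5
  (0, 8): z = 64

The largest value is z = 68.5, attained at (4.5, 3.5).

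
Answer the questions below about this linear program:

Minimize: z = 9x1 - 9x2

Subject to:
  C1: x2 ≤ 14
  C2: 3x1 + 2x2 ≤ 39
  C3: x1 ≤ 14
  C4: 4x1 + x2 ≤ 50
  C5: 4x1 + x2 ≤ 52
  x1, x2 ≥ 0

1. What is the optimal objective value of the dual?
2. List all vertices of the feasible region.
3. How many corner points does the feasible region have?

1. -126 (by strong duality, equal to the primal optimum)
2. (0, 0), (12.5, 0), (12.2, 1.2), (3.667, 14), (0, 14)
3. 5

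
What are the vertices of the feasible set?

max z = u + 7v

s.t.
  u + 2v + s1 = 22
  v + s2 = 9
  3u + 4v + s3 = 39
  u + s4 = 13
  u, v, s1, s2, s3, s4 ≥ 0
Each vertex is the intersection of two constraint boundaries that also satisfies all remaining constraints:
  u = 0 and v = 0 → (0, 0)
  3u + 4v = 39 and u = 13 → (13, 0)
  v = 9 and 3u + 4v = 39 → (1, 9)
  v = 9 and u = 0 → (0, 9)

Vertices: (0, 0), (13, 0), (1, 9), (0, 9)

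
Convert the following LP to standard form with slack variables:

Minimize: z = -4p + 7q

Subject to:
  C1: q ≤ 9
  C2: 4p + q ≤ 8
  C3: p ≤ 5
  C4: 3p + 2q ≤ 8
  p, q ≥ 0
min z = -4p + 7q

s.t.
  q + s1 = 9
  4p + q + s2 = 8
  p + s3 = 5
  3p + 2q + s4 = 8
  p, q, s1, s2, s3, s4 ≥ 0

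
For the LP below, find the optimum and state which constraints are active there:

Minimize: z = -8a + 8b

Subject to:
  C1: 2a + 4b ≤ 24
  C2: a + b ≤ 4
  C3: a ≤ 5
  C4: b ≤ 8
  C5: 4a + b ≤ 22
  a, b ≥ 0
Optimal: a = 4, b = 0
Slack at optimum:
  C1: slack = 16
  C2: slack = 0 (binding)
  C3: slack = 1
  C4: slack = 8
  C5: slack = 6
  a ≥ 0: a = 4
  b ≥ 0: b = 0 (binding)
Binding constraints: C2, b ≥ 0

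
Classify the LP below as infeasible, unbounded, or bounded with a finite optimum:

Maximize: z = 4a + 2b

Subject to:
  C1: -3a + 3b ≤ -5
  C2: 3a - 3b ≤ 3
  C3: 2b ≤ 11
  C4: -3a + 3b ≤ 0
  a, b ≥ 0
C2 requires 3a - 3b ≤ 3, while C1 (-3a + 3b ≤ -5) is equivalent to 3a - 3b ≥ 5. Together they would need 5 ≤ 3a - 3b ≤ 3, which is impossible since 5 > 3. No point satisfies all constraints.

Infeasible — the constraint set is empty.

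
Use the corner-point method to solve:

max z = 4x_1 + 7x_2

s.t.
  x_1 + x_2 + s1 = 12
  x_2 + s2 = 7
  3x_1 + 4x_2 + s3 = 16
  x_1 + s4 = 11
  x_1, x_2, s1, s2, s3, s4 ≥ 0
Each vertex is the intersection of two constraint boundaries that also satisfies all remaining constraints:
  x_1 = 0 and x_2 = 0 → (0, 0)
  3x_1 + 4x_2 = 16 and x_2 = 0 → (5.333, 0)
  3x_1 + 4x_2 = 16 and x_1 = 0 → (0, 4)

Evaluating z = 4x_1 + 7x_2 at each vertex:
  (0, 0): z = 0
  (5.333, 0): z = 21.33
  (0, 4): z = 28

The maximum is at (0, 4) with z = 28.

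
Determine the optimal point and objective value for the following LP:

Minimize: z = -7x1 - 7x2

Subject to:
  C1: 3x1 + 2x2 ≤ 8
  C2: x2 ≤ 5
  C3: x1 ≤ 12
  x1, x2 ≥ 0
x1 = 0, x2 = 4, z = -28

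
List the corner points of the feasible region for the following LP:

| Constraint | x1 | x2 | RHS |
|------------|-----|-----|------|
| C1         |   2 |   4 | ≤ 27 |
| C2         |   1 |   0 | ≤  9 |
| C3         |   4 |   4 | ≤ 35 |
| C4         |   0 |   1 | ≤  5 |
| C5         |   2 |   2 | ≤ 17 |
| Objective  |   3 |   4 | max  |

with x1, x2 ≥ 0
Each vertex is the intersection of two constraint boundaries that also satisfies all remaining constraints:
  x1 = 0 and x2 = 0 → (0, 0)
  2x1 + 2x2 = 17 and x2 = 0 → (8.5, 0)
  2x1 + 4x2 = 27 and x2 = 5 → (3.5, 5)
  x2 = 5 and x1 = 0 → (0, 5)

Vertices: (0, 0), (8.5, 0), (3.5, 5), (0, 5)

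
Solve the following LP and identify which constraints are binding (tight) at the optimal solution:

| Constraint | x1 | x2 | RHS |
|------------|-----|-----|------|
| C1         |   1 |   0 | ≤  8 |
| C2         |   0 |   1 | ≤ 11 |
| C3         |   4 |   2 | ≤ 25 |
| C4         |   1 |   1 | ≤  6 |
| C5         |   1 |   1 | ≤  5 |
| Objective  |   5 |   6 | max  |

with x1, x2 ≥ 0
Optimal: x1 = 0, x2 = 5
Slack at optimum:
  C1: slack = 8
  C2: slack = 6
  C3: slack = 15
  C4: slack = 1
  C5: slack = 0 (binding)
  x1 ≥ 0: x1 = 0 (binding)
  x2 ≥ 0: x2 = 5
Binding constraints: C5, x1 ≥ 0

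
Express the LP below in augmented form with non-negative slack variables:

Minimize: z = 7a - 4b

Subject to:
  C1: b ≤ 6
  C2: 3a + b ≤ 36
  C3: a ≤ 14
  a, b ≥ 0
min z = 7a - 4b

s.t.
  b + s1 = 6
  3a + b + s2 = 36
  a + s3 = 14
  a, b, s1, s2, s3 ≥ 0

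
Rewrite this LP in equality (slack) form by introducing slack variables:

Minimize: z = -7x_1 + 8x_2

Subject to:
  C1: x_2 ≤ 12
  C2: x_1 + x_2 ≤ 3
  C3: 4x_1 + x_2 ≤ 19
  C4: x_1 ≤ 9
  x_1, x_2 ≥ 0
min z = -7x_1 + 8x_2

s.t.
  x_2 + s1 = 12
  x_1 + x_2 + s2 = 3
  4x_1 + x_2 + s3 = 19
  x_1 + s4 = 9
  x_1, x_2, s1, s2, s3, s4 ≥ 0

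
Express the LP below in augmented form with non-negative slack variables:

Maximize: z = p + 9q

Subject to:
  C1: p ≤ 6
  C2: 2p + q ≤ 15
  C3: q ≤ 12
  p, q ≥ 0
max z = p + 9q

s.t.
  p + s1 = 6
  2p + q + s2 = 15
  q + s3 = 12
  p, q, s1, s2, s3 ≥ 0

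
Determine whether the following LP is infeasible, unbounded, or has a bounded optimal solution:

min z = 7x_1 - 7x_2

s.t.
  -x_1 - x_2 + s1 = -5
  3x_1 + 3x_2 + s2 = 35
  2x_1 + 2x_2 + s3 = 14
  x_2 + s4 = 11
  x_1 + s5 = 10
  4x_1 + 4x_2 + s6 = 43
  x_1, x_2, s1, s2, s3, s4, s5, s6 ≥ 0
The point (0, 7) satisfies every constraint, so the LP is feasible; the constraints give x_1 ≤ 10 and x_2 ≤ 11, which with x_1, x_2 ≥ 0 keep the feasible region inside a bounded box. A feasible, bounded LP attains a finite optimum at a vertex.

Evaluating z = 7x_1 - 7x_2 at each vertex:
  (5, 0): z = 35
  (7, 0): z = 49
  (0, 7): z = -49
  (0, 5): z = -35

Feasible with finite optimum z* = -49 at (0, 7).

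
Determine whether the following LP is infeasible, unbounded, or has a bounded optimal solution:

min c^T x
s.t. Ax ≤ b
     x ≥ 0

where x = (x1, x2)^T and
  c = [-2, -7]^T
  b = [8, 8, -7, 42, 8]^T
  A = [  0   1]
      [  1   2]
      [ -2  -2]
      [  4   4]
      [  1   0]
The point (0, 4) satisfies every constraint, so the LP is feasible; the constraints give x1 ≤ 8 and x2 ≤ 8, which with x1, x2 ≥ 0 keep the feasible region inside a bounded box. A feasible, bounded LP attains a finite optimum at a vertex.

Feasible with finite optimum z* = -28 at (0, 4).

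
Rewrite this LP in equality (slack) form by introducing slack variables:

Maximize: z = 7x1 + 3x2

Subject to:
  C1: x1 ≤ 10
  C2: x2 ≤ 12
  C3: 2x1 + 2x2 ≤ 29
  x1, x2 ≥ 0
max z = 7x1 + 3x2

s.t.
  x1 + s1 = 10
  x2 + s2 = 12
  2x1 + 2x2 + s3 = 29
  x1, x2, s1, s2, s3 ≥ 0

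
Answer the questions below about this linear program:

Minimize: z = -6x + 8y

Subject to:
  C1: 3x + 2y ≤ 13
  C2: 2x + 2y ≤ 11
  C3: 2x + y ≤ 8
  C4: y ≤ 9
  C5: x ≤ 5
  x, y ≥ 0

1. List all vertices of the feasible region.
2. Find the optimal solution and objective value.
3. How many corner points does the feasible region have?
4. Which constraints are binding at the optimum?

1. (0, 0), (4, 0), (3, 2), (2, 3.5), (0, 5.5)
2. x = 4, y = 0, z = -24
3. 5
4. C3, y ≥ 0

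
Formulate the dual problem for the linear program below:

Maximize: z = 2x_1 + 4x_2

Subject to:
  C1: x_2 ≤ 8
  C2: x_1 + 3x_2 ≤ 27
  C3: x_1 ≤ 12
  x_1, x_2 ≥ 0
Minimize: z = 8y1 + 27y2 + 12y3

Subject to:
  C1: -y2 - y3 ≤ -2
  C2: -y1 - 3y2 ≤ -4
  y1, y2, y3 ≥ 0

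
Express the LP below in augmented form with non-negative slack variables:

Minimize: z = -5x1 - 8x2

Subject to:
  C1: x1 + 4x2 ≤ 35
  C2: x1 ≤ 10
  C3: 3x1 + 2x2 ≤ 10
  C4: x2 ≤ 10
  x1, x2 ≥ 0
min z = -5x1 - 8x2

s.t.
  x1 + 4x2 + s1 = 35
  x1 + s2 = 10
  3x1 + 2x2 + s3 = 10
  x2 + s4 = 10
  x1, x2, s1, s2, s3, s4 ≥ 0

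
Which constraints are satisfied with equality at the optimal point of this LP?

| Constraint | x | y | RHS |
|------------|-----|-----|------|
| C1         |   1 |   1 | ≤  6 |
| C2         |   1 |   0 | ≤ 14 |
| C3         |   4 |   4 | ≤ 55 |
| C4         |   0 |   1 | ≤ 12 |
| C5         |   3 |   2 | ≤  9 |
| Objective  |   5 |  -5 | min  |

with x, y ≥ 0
Optimal: x = 0, y = 4.5
Binding: C5, x ≥ 0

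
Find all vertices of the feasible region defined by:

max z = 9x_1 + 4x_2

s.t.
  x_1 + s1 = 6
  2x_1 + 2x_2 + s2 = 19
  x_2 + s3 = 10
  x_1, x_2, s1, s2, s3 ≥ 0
Each vertex is the intersection of two constraint boundaries that also satisfies all remaining constraints:
  x_1 = 0 and x_2 = 0 → (0, 0)
  x_1 = 6 and x_2 = 0 → (6, 0)
  x_1 = 6 and 2x_1 + 2x_2 = 19 → (6, 3.5)
  2x_1 + 2x_2 = 19 and x_1 = 0 → (0, 9.5)

Vertices: (0, 0), (6, 0), (6, 3.5), (0, 9.5)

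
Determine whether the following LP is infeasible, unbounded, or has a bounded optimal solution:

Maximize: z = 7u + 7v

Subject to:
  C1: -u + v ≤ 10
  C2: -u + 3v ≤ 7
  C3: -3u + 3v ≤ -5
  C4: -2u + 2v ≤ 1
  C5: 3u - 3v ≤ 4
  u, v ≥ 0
C5 requires 3u - 3v ≤ 4, while C3 (-3u + 3v ≤ -5) is equivalent to 3u - 3v ≥ 5. Together they would need 5 ≤ 3u - 3v ≤ 4, which is impossible since 5 > 4. No point satisfies all constraints.

Infeasible — the constraint set is empty.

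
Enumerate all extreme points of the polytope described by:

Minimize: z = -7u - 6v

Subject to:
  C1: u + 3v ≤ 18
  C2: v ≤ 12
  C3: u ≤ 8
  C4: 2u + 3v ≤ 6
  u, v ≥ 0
Each vertex is the intersection of two constraint boundaries that also satisfies all remaining constraints:
  u = 0 and v = 0 → (0, 0)
  2u + 3v = 6 and v = 0 → (3, 0)
  2u + 3v = 6 and u = 0 → (0, 2)

Vertices: (0, 0), (3, 0), (0, 2)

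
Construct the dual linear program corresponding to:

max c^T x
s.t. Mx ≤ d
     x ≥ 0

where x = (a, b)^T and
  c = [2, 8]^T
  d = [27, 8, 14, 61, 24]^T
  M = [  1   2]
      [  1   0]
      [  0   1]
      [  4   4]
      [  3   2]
Minimize: z = 27y1 + 8y2 + 14y3 + 61y4 + 24y5

Subject to:
  C1: -y1 - y2 - 4y4 - 3y5 ≤ -2
  C2: -2y1 - y3 - 4y4 - 2y5 ≤ -8
  y1, y2, y3, y4, y5 ≥ 0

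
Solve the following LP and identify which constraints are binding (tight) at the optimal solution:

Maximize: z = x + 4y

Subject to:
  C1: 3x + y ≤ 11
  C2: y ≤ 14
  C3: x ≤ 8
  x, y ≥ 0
Optimal: x = 0, y = 11
Slack at optimum:
  C1: slack = 0 (binding)
  C2: slack = 3
  C3: slack = 8
  x ≥ 0: x = 0 (binding)
  y ≥ 0: y = 11
Binding constraints: C1, x ≥ 0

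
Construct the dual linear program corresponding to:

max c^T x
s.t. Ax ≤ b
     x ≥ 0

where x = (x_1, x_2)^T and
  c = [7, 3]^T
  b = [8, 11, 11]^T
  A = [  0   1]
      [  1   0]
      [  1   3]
Minimize: z = 8y1 + 11y2 + 11y3

Subject to:
  C1: -y2 - y3 ≤ -7
  C2: -y1 - 3y3 ≤ -3
  y1, y2, y3 ≥ 0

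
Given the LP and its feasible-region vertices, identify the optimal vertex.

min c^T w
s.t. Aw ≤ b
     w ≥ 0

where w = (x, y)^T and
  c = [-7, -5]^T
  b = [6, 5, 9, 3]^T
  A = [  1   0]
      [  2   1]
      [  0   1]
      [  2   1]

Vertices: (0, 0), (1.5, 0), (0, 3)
Evaluating z = -7x - 5y at each vertex:
  (0, 0): z = 0
  (1.5, 0): z = -10.5
  (0, 3): z = -15

The smallest value is z = -15, attained at (0, 3).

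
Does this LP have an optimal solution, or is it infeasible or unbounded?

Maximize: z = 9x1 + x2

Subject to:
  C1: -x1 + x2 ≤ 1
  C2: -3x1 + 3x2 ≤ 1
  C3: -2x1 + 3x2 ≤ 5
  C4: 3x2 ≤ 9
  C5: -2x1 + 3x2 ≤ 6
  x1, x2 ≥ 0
Feasible point: (0, 0) satisfies every constraint, so the LP is feasible.
Direction d = (1, 0): for each constraint row a, a·d ≤ 0 —
  (-1)(1) + (1)(0) = -1 ≤ 0
  (-3)(1) + (3)(0) = -3 ≤ 0
  (-2)(1) + (3)(0) = -2 ≤ 0
  (0)(1) + (3)(0) = 0 ≤ 0
  (-2)(1) + (3)(0) = -2 ≤ 0
and d ≥ 0, so (0, 0) + t·d stays feasible for every t ≥ 0. Along this ray z = 9x1 + x2 changes by 9 per unit t, so z → +∞.

The LP is unbounded; z can be made arbitrarily large.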